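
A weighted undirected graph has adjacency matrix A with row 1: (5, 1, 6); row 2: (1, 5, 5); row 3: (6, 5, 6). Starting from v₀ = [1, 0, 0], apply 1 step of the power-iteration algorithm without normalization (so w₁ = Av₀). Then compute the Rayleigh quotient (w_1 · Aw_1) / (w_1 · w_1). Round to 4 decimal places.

w1 = Av₀ = (5, 1, 6)
Aw1 = (62, 40, 71)
w1·Aw1 = 5·62 + 1·40 + 6·71 = 776; w1·w1 = 5·5 + 1·1 + 6·6 = 62
λ ≈ 776/62 = 12.5161

λ ≈ 12.5161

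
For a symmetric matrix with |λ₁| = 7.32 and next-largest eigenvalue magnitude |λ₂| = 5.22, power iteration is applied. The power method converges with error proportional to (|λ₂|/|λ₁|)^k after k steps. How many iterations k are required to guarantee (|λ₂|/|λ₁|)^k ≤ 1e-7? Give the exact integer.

|λ₂/λ₁| = 5.22/7.32 = 0.71311
Need k ≥ ln(1e-7) / ln(0.71311) = -16.1181 / -0.3381 ≈ 47.671
Smallest integer k satisfying the bound: 48

48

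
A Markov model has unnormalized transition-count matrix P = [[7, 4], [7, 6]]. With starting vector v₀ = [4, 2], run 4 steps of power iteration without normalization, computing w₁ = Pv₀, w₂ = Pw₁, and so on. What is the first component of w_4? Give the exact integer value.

w1 = Pv₀ = (36, 40)
w2 = Pw1 = (412, 492)
w3 = Pw2 = (4852, 5836)
w4 = Pw3 = (57308, 68980)
The requested component of w4 is 57308.

57308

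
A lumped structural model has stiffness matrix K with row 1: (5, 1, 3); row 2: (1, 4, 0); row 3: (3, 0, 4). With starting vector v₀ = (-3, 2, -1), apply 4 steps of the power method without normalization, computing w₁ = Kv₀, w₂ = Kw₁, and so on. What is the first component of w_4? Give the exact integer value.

-6654

w1 = Kv₀ = (5·(-3) + 1·2 + 3·(-1); 1·(-3) + 4·2 + 0·(-1); 3·(-3) + 0·2 + 4·(-1)) = (-16, 5, -13)
w2 = Kw1 = (5·(-16) + 1·5 + 3·(-13); 1·(-16) + 4·5 + 0·(-13); 3·(-16) + 0·5 + 4·(-13)) = (-114, 4, -100)
w3 = Kw2 = (-866, -98, -742)
w4 = Kw3 = (-6654, -1258, -5566)
The requested component of w4 is -6654.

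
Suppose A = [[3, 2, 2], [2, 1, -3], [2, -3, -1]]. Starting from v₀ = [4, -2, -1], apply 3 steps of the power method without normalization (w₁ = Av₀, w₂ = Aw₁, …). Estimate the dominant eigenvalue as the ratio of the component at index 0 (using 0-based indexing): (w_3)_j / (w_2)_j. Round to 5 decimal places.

w1 = Av₀ = (6, 9, 15)
w2 = Aw1 = (66, -24, -30)
w3 = Aw2 = (90, 198, 234)
Ratio at component: 90 / 66 = 1.36364

λ ≈ 1.36364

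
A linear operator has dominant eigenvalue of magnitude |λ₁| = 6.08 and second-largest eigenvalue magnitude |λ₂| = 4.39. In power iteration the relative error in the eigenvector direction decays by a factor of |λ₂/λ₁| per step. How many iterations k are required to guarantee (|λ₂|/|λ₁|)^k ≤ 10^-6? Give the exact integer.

|λ₂/λ₁| = 4.39/6.08 = 0.72204
Need k ≥ ln(10^-6) / ln(0.72204) = -13.8155 / -0.3257 ≈ 42.421
Smallest integer k satisfying the bound: 43

43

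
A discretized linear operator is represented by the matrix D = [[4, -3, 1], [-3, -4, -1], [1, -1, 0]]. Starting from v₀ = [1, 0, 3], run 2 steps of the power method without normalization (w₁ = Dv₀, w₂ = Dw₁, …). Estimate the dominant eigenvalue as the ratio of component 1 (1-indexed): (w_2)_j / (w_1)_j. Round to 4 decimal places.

6.7143

w1 = Dv₀ = (4·1 + (-3)·0 + 1·3; (-3)·1 + (-4)·0 + (-1)·3; 1·1 + (-1)·0 + 0·3) = (7, -6, 1)
w2 = Dw1 = (4·7 + (-3)·(-6) + 1·1; (-3)·7 + (-4)·(-6) + (-1)·1; 1·7 + (-1)·(-6) + 0·1) = (47, 2, 13)
Ratio at component: 47 / 7 = 6.7143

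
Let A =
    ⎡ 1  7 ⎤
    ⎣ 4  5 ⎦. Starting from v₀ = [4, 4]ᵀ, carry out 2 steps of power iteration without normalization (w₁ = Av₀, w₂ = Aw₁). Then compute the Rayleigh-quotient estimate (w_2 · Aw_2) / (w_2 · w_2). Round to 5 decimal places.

8.64385

w1 = Av₀ = (1·4 + 7·4; 4·4 + 5·4) = (32, 36)
w2 = Aw1 = (1·32 + 7·36; 4·32 + 5·36) = (284, 308)
Aw2 = (2440, 2676)
w2·Aw2 = 284·2440 + 308·2676 = 1517168; w2·w2 = 284·284 + 308·308 = 175520
λ ≈ 1517168/175520 = 8.64385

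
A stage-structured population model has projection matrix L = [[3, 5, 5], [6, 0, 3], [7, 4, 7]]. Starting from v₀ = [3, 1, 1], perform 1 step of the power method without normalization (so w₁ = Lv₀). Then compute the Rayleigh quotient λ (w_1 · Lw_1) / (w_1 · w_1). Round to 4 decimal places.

13.4940

w1 = Lv₀ = (19, 21, 32)
Lw1 = (322, 210, 441)
w1·Lw1 = 19·322 + 21·210 + 32·441 = 24640; w1·w1 = 19·19 + 21·21 + 32·32 = 1826
λ ≈ 24640/1826 = 13.4940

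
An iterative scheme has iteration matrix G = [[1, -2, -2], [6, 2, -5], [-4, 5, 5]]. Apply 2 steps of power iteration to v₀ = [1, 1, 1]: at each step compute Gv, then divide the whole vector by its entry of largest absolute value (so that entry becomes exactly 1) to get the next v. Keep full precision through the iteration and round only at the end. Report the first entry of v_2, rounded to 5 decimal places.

Gv0 = (-3.000000, 3.000000, 6.000000); divide by 6.000000 → v1 = (-0.500000, 0.500000, 1.000000)
Gv1 = (-3.500000, -7.000000, 9.500000); divide by 9.500000 → v2 = (-0.368421, -0.736842, 1.000000)
Requested entry of v2: -21/57 = -0.36842

-0.36842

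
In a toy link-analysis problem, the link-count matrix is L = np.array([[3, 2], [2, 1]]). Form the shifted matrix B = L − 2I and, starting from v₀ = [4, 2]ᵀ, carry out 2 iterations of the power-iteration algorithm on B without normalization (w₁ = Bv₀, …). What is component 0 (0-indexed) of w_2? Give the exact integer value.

B = L − 2I has rows (1, 2); (2, -1)
w1 = Bv₀ = (1·4 + 2·2; 2·4 + (-1)·2) = (8, 6)
w2 = Bw1 = (1·8 + 2·6; 2·8 + (-1)·6) = (20, 10)
Requested component of w2: 20

20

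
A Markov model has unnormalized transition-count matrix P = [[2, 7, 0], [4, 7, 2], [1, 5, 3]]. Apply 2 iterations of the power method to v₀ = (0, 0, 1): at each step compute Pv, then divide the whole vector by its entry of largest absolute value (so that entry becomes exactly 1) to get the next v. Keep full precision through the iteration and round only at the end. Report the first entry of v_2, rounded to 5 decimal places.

Pv0 = (0.000000, 2.000000, 3.000000); divide by 3.000000 → v1 = (0.000000, 0.666667, 1.000000)
Pv1 = (4.666667, 6.666667, 6.333333); divide by 6.666667 → v2 = (0.700000, 1.000000, 0.950000)
Requested entry of v2: 14/20 = 0.70000

0.70000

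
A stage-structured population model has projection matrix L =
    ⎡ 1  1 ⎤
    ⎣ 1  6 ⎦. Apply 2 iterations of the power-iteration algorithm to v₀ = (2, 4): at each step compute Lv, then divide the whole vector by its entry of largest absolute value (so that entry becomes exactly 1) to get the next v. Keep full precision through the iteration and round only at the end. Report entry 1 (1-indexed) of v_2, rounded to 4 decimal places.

0.1975

Lv0 = (6.00000, 26.00000); divide by 26.00000 → v1 = (0.23077, 1.00000)
Lv1 = (1.23077, 6.23077); divide by 6.23077 → v2 = (0.19753, 1.00000)
Requested entry of v2: 32/162 = 0.1975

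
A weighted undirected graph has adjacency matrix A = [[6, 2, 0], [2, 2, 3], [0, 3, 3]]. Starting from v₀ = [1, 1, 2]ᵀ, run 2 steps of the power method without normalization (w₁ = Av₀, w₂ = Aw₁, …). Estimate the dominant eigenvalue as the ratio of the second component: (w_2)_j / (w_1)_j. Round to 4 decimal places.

λ ≈ 6.3000

w1 = Av₀ = (6·1 + 2·1 + 0·2; 2·1 + 2·1 + 3·2; 0·1 + 3·1 + 3·2) = (8, 10, 9)
w2 = Aw1 = (6·8 + 2·10 + 0·9; 2·8 + 2·10 + 3·9; 0·8 + 3·10 + 3·9) = (68, 63, 57)
Ratio at component: 63 / 10 = 6.3000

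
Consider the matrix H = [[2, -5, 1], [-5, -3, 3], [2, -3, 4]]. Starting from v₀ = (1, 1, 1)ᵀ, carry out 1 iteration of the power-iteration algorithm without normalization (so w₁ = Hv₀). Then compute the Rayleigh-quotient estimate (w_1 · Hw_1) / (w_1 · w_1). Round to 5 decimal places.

w1 = Hv₀ = (2·1 + (-5)·1 + 1·1; (-5)·1 + (-3)·1 + 3·1; 2·1 + (-3)·1 + 4·1) = (-2, -5, 3)
Hw1 = (24, 34, 23)
w1·Hw1 = (-2)·24 + (-5)·34 + 3·23 = -149; w1·w1 = (-2)·(-2) + (-5)·(-5) + 3·3 = 38
λ ≈ -149/38 = -3.92105

λ ≈ -3.92105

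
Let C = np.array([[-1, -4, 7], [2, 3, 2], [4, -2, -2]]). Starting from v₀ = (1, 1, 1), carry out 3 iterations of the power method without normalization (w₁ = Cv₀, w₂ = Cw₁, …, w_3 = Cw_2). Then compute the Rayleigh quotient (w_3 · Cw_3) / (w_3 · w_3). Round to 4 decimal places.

3.5419

w1 = Cv₀ = ((-1)·1 + (-4)·1 + 7·1; 2·1 + 3·1 + 2·1; 4·1 + (-2)·1 + (-2)·1) = (2, 7, 0)
w2 = Cw1 = ((-1)·2 + (-4)·7 + 7·0; 2·2 + 3·7 + 2·0; 4·2 + (-2)·7 + (-2)·0) = (-30, 25, -6)
w3 = Cw2 = (-112, 3, -158)
Cw3 = (-1006, -531, -138)
w3·Cw3 = (-112)·(-1006) + 3·(-531) + (-158)·(-138) = 132883; w3·w3 = (-112)·(-112) + 3·3 + (-158)·(-158) = 37517
λ ≈ 132883/37517 = 3.5419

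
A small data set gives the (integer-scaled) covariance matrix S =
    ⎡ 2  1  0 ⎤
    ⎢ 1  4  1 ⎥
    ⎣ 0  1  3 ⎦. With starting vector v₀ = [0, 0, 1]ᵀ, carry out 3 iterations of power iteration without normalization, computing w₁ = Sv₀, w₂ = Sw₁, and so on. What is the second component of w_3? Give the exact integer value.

39

w1 = Sv₀ = (2·0 + 1·0 + 0·1; 1·0 + 4·0 + 1·1; 0·0 + 1·0 + 3·1) = (0, 1, 3)
w2 = Sw1 = (2·0 + 1·1 + 0·3; 1·0 + 4·1 + 1·3; 0·0 + 1·1 + 3·3) = (1, 7, 10)
w3 = Sw2 = (9, 39, 37)
The requested component of w3 is 39.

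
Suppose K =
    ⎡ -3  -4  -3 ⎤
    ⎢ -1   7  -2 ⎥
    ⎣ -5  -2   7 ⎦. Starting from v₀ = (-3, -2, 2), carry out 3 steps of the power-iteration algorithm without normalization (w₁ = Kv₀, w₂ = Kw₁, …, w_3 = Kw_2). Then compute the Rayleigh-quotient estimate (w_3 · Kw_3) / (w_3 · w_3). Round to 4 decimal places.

w1 = Kv₀ = (11, -15, 33)
w2 = Kw1 = (-72, -182, 206)
w3 = Kw2 = (326, -1614, 2166)
Kw3 = (-1020, -15956, 16760)
w3·Kw3 = 326·(-1020) + (-1614)·(-15956) + 2166·16760 = 61722624; w3·w3 = 326·326 + (-1614)·(-1614) + 2166·2166 = 7402828
λ ≈ 61722624/7402828 = 8.3377

8.3377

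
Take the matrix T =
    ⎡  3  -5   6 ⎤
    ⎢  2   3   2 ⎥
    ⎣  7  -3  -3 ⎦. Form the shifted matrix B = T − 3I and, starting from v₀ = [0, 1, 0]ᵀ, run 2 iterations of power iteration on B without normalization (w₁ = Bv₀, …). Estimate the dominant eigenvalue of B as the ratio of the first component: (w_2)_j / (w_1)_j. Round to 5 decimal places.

B = T − 3I has rows (0, -5, 6); (2, 0, 2); (7, -3, -6)
w1 = Bv₀ = (-5, 0, -3)
w2 = Bw1 = (-18, -16, -17)
Ratio: -18/-5 = 3.60000

3.60000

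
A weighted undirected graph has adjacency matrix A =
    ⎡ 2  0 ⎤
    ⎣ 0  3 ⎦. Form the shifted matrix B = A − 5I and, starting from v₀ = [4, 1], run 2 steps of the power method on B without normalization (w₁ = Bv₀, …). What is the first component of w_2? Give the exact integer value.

36

B = A − 5I has rows (-3, 0); (0, -2)
w1 = Bv₀ = ((-3)·4 + 0·1; 0·4 + (-2)·1) = (-12, -2)
w2 = Bw1 = ((-3)·(-12) + 0·(-2); 0·(-12) + (-2)·(-2)) = (36, 4)
Requested component of w2: 36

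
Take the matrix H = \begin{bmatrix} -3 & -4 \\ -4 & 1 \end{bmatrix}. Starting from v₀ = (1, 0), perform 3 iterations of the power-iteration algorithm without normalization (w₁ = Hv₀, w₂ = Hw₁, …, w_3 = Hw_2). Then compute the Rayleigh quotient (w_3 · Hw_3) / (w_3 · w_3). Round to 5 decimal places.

w1 = Hv₀ = (-3, -4)
w2 = Hw1 = (25, 8)
w3 = Hw2 = (-107, -92)
Hw3 = (689, 336)
w3·Hw3 = (-107)·689 + (-92)·336 = -104635; w3·w3 = (-107)·(-107) + (-92)·(-92) = 19913
λ ≈ -104635/19913 = -5.25461

λ ≈ -5.25461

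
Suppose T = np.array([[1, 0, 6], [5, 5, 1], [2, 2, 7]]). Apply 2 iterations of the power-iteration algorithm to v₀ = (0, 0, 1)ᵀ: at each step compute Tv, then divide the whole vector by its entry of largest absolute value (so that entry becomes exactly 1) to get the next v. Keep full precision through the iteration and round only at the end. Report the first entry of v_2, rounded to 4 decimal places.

Tv0 = (6.00000, 1.00000, 7.00000); divide by 7.00000 → v1 = (0.85714, 0.14286, 1.00000)
Tv1 = (6.85714, 6.00000, 9.00000); divide by 9.00000 → v2 = (0.76190, 0.66667, 1.00000)
Requested entry of v2: 48/63 = 0.7619

0.7619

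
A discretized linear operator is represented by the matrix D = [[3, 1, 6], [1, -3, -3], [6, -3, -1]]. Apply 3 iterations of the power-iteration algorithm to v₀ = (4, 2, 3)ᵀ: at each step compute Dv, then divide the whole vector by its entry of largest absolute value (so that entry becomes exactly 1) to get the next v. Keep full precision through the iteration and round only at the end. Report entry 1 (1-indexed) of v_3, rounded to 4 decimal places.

1.0000

Dv0 = (32.00000, -11.00000, 15.00000); divide by 32.00000 → v1 = (1.00000, -0.34375, 0.46875)
Dv1 = (5.46875, 0.62500, 6.56250); divide by 6.56250 → v2 = (0.83333, 0.09524, 1.00000)
Dv2 = (8.59524, -2.45238, 3.71429); divide by 8.59524 → v3 = (1.00000, -0.28532, 0.43213)
Requested entry of v3: 1805/1805 = 1.0000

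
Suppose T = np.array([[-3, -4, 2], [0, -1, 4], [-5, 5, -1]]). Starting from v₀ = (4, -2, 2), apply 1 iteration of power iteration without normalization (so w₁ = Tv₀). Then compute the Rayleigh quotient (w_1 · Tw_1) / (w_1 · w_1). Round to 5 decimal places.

λ ≈ -3.56228

w1 = Tv₀ = (0, 10, -32)
Tw1 = (-104, -138, 82)
w1·Tw1 = 0·(-104) + 10·(-138) + (-32)·82 = -4004; w1·w1 = 0·0 + 10·10 + (-32)·(-32) = 1124
λ ≈ -4004/1124 = -3.56228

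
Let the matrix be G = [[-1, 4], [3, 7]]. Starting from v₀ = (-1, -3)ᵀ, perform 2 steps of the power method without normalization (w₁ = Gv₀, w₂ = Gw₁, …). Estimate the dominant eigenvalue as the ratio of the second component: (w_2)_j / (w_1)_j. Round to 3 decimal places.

w1 = Gv₀ = (-11, -24)
w2 = Gw1 = (-85, -201)
Ratio at component: -201 / -24 = 8.375

λ ≈ 8.375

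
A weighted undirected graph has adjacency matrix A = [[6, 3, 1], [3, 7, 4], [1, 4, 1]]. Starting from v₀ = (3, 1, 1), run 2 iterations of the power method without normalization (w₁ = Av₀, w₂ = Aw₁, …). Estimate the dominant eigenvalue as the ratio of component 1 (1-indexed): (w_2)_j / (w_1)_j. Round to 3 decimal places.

w1 = Av₀ = (6·3 + 3·1 + 1·1; 3·3 + 7·1 + 4·1; 1·3 + 4·1 + 1·1) = (22, 20, 8)
w2 = Aw1 = (6·22 + 3·20 + 1·8; 3·22 + 7·20 + 4·8; 1·22 + 4·20 + 1·8) = (200, 238, 110)
Ratio at component: 200 / 22 = 9.091

9.091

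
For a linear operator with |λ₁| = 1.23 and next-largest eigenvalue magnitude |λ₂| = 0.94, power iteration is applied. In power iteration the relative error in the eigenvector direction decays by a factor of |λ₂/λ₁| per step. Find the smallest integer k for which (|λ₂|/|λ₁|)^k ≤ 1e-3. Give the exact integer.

26

|λ₂/λ₁| = 0.94/1.23 = 0.76423
Need k ≥ ln(1e-3) / ln(0.76423) = -6.9078 / -0.2689 ≈ 25.690
Smallest integer k satisfying the bound: 26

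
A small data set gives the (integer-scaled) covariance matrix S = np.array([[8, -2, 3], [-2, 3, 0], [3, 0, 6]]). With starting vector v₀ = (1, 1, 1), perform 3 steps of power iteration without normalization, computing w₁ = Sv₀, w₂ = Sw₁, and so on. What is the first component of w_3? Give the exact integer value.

1049

w1 = Sv₀ = (8·1 + (-2)·1 + 3·1; (-2)·1 + 3·1 + 0·1; 3·1 + 0·1 + 6·1) = (9, 1, 9)
w2 = Sw1 = (8·9 + (-2)·1 + 3·9; (-2)·9 + 3·1 + 0·9; 3·9 + 0·1 + 6·9) = (97, -15, 81)
w3 = Sw2 = (1049, -239, 777)
The requested component of w3 is 1049.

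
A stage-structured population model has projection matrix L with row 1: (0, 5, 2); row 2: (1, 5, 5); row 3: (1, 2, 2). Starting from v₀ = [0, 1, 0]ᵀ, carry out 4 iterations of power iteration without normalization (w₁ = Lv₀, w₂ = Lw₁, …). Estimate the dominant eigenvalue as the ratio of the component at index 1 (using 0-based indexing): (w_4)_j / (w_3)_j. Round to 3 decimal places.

w1 = Lv₀ = (0·0 + 5·1 + 2·0; 1·0 + 5·1 + 5·0; 1·0 + 2·1 + 2·0) = (5, 5, 2)
w2 = Lw1 = (0·5 + 5·5 + 2·2; 1·5 + 5·5 + 5·2; 1·5 + 2·5 + 2·2) = (29, 40, 19)
w3 = Lw2 = (238, 324, 147)
w4 = Lw3 = (1914, 2593, 1180)
Ratio at component: 2593 / 324 = 8.003

8.003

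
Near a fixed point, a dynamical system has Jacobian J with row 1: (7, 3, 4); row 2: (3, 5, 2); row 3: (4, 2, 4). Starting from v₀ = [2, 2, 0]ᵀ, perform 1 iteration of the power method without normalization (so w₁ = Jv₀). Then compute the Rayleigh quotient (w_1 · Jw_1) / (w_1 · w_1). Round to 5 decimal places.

w1 = Jv₀ = (7·2 + 3·2 + 4·0; 3·2 + 5·2 + 2·0; 4·2 + 2·2 + 4·0) = (20, 16, 12)
Jw1 = (236, 164, 160)
w1·Jw1 = 20·236 + 16·164 + 12·160 = 9264; w1·w1 = 20·20 + 16·16 + 12·12 = 800
λ ≈ 9264/800 = 11.58000

11.58000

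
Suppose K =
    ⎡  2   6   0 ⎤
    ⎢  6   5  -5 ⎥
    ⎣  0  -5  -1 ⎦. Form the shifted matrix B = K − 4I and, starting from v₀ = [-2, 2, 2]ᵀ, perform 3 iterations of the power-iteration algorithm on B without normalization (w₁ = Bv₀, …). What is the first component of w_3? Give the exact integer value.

B = K − 4I has rows (-2, 6, 0); (6, 1, -5); (0, -5, -5)
w1 = Bv₀ = (16, -20, -20)
w2 = Bw1 = (-152, 176, 200)
w3 = Bw2 = (1360, -1736, -1880)
Requested component of w3: 1360

1360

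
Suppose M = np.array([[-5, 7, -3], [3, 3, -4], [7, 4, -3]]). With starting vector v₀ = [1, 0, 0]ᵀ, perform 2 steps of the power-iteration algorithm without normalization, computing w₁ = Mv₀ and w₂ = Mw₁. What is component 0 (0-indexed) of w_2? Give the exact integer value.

w1 = Mv₀ = ((-5)·1 + 7·0 + (-3)·0; 3·1 + 3·0 + (-4)·0; 7·1 + 4·0 + (-3)·0) = (-5, 3, 7)
w2 = Mw1 = ((-5)·(-5) + 7·3 + (-3)·7; 3·(-5) + 3·3 + (-4)·7; 7·(-5) + 4·3 + (-3)·7) = (25, -34, -44)
The requested component of w2 is 25.

25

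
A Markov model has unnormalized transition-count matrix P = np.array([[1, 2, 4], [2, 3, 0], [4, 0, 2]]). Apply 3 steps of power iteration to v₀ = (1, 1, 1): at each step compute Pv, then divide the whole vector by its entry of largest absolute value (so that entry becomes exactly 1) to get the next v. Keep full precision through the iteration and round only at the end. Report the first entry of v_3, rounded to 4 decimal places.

1.0000

Pv0 = (7.00000, 5.00000, 6.00000); divide by 7.00000 → v1 = (1.00000, 0.71429, 0.85714)
Pv1 = (5.85714, 4.14286, 5.71429); divide by 5.85714 → v2 = (1.00000, 0.70732, 0.97561)
Pv2 = (6.31707, 4.12195, 5.95122); divide by 6.31707 → v3 = (1.00000, 0.65251, 0.94208)
Requested entry of v3: 259/259 = 1.0000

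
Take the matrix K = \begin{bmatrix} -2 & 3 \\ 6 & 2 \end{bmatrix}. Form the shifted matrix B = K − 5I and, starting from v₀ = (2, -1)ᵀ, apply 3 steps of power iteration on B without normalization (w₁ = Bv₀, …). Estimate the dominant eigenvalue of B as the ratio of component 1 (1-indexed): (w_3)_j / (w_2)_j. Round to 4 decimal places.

μ ≈ -9.6890

B = K − 5I has rows (-7, 3); (6, -3)
w1 = Bv₀ = ((-7)·2 + 3·(-1); 6·2 + (-3)·(-1)) = (-17, 15)
w2 = Bw1 = ((-7)·(-17) + 3·15; 6·(-17) + (-3)·15) = (164, -147)
w3 = Bw2 = (-1589, 1425)
Ratio: -1589/164 = -9.6890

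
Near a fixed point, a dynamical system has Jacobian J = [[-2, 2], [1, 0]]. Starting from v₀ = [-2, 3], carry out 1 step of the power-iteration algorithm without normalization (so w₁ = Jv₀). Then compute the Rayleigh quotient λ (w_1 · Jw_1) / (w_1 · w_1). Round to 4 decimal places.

w1 = Jv₀ = ((-2)·(-2) + 2·3; 1·(-2) + 0·3) = (10, -2)
Jw1 = (-24, 10)
w1·Jw1 = 10·(-24) + (-2)·10 = -260; w1·w1 = 10·10 + (-2)·(-2) = 104
λ ≈ -260/104 = -2.5000

λ ≈ -2.5000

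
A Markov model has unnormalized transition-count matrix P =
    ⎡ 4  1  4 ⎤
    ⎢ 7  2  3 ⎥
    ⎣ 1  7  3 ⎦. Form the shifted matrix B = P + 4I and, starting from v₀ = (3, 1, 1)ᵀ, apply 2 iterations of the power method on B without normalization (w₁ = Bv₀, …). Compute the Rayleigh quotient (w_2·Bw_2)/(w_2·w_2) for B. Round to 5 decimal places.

14.54719

B = P + 4I has rows (8, 1, 4); (7, 6, 3); (1, 7, 7)
w1 = Bv₀ = (29, 30, 17)
w2 = Bw1 = (330, 434, 358)
Bw2 = (4506, 5988, 5874)
w2·Bw2 = 6188664; w2·w2 = 425420; μ ≈ 6188664/425420 = 14.54719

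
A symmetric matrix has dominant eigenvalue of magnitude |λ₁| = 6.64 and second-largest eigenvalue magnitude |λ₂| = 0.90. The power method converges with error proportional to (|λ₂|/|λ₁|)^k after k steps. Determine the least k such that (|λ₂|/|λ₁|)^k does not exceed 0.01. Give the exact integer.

|λ₂/λ₁| = 0.90/6.64 = 0.13554
Need k ≥ ln(0.01) / ln(0.13554) = -4.6052 / -1.9985 ≈ 2.304
Smallest integer k satisfying the bound: 3

3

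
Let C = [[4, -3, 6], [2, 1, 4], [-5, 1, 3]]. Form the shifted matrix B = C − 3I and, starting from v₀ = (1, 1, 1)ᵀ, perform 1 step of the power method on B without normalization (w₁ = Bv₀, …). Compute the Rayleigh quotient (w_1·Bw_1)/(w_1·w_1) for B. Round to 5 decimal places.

μ ≈ -2.66667

B = C − 3I has rows (1, -3, 6); (2, -2, 4); (-5, 1, 0)
w1 = Bv₀ = (1·1 + (-3)·1 + 6·1; 2·1 + (-2)·1 + 4·1; (-5)·1 + 1·1 + 0·1) = (4, 4, -4)
Bw1 = (-32, -16, -16)
w1·Bw1 = -128; w1·w1 = 48; μ ≈ -128/48 = -2.66667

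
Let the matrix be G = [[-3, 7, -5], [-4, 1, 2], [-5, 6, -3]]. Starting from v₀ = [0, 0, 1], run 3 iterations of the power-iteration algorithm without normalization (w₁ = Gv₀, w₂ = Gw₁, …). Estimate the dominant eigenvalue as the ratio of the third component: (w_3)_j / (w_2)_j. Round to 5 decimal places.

λ ≈ -5.69565

w1 = Gv₀ = ((-3)·0 + 7·0 + (-5)·1; (-4)·0 + 1·0 + 2·1; (-5)·0 + 6·0 + (-3)·1) = (-5, 2, -3)
w2 = Gw1 = ((-3)·(-5) + 7·2 + (-5)·(-3); (-4)·(-5) + 1·2 + 2·(-3); (-5)·(-5) + 6·2 + (-3)·(-3)) = (44, 16, 46)
w3 = Gw2 = (-250, -68, -262)
Ratio at component: -262 / 46 = -5.69565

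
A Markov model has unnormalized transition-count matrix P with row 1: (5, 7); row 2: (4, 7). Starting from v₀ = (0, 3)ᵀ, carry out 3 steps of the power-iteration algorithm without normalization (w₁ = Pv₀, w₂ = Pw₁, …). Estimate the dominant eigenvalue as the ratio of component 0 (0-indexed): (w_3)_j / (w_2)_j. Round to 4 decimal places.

11.4167

w1 = Pv₀ = (21, 21)
w2 = Pw1 = (252, 231)
w3 = Pw2 = (2877, 2625)
Ratio at component: 2877 / 252 = 11.4167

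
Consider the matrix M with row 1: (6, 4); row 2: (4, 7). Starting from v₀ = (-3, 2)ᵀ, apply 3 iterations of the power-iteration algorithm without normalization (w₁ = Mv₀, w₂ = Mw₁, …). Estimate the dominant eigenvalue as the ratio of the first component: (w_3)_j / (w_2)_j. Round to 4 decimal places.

8.0000

w1 = Mv₀ = (-10, 2)
w2 = Mw1 = (-52, -26)
w3 = Mw2 = (-416, -390)
Ratio at component: -416 / -52 = 8.0000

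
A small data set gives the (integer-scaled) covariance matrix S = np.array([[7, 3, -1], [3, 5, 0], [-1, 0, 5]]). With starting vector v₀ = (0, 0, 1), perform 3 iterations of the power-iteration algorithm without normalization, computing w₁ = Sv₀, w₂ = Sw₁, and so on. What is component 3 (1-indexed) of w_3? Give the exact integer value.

142

w1 = Sv₀ = (7·0 + 3·0 + (-1)·1; 3·0 + 5·0 + 0·1; (-1)·0 + 0·0 + 5·1) = (-1, 0, 5)
w2 = Sw1 = (7·(-1) + 3·0 + (-1)·5; 3·(-1) + 5·0 + 0·5; (-1)·(-1) + 0·0 + 5·5) = (-12, -3, 26)
w3 = Sw2 = (-119, -51, 142)
The requested component of w3 is 142.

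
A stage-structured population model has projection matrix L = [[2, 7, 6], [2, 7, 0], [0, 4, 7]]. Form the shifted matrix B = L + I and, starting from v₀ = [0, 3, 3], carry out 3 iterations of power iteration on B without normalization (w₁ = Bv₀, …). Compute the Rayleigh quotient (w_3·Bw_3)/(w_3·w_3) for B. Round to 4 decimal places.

B = L + I has rows (3, 7, 6); (2, 8, 0); (0, 4, 8)
w1 = Bv₀ = (3·0 + 7·3 + 6·3; 2·0 + 8·3 + 0·3; 0·0 + 4·3 + 8·3) = (39, 24, 36)
w2 = Bw1 = (3·39 + 7·24 + 6·36; 2·39 + 8·24 + 0·36; 0·39 + 4·24 + 8·36) = (501, 270, 384)
w3 = Bw2 = (5697, 3162, 4152)
Bw3 = (64137, 36690, 45864)
w3·Bw3 = 671829597; w3·w3 = 59693157; μ ≈ 671829597/59693157 = 11.2547

11.2547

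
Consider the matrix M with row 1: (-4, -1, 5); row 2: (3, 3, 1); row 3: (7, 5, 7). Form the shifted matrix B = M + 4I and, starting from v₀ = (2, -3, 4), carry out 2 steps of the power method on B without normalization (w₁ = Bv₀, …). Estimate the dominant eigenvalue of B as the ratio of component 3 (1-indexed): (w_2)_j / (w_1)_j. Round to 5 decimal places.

13.46512

B = M + 4I has rows (0, -1, 5); (3, 7, 1); (7, 5, 11)
w1 = Bv₀ = (0·2 + (-1)·(-3) + 5·4; 3·2 + 7·(-3) + 1·4; 7·2 + 5·(-3) + 11·4) = (23, -11, 43)
w2 = Bw1 = (0·23 + (-1)·(-11) + 5·43; 3·23 + 7·(-11) + 1·43; 7·23 + 5·(-11) + 11·43) = (226, 35, 579)
Ratio: 579/43 = 13.46512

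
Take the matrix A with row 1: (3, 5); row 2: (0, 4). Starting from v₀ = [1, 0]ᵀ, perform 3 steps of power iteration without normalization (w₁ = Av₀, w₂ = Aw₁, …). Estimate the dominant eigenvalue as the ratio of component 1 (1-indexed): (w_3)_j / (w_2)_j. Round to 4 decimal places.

3.0000

w1 = Av₀ = (3·1 + 5·0; 0·1 + 4·0) = (3, 0)
w2 = Aw1 = (3·3 + 5·0; 0·3 + 4·0) = (9, 0)
w3 = Aw2 = (27, 0)
Ratio at component: 27 / 9 = 3.0000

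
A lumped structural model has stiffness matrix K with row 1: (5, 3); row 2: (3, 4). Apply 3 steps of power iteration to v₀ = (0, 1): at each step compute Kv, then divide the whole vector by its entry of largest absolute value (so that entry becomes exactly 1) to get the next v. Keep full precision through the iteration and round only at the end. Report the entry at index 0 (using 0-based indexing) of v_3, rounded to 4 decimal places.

1.0000

Kv0 = (3.00000, 4.00000); divide by 4.00000 → v1 = (0.75000, 1.00000)
Kv1 = (6.75000, 6.25000); divide by 6.75000 → v2 = (1.00000, 0.92593)
Kv2 = (7.77778, 6.70370); divide by 7.77778 → v3 = (1.00000, 0.86190)
Requested entry of v3: 210/210 = 1.0000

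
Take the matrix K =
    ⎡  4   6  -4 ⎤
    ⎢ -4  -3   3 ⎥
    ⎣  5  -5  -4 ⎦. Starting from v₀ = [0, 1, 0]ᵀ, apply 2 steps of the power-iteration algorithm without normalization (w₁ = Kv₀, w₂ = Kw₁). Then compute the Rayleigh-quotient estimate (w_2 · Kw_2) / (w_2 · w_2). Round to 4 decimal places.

λ ≈ -2.2179

w1 = Kv₀ = (6, -3, -5)
w2 = Kw1 = (26, -30, 65)
Kw2 = (-336, 181, 20)
w2·Kw2 = 26·(-336) + (-30)·181 + 65·20 = -12866; w2·w2 = 26·26 + (-30)·(-30) + 65·65 = 5801
λ ≈ -12866/5801 = -2.2179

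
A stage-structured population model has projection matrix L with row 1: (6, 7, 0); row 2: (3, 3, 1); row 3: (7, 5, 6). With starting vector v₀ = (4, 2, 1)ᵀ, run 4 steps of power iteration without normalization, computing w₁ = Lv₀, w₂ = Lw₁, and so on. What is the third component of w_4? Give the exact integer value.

81574

w1 = Lv₀ = (6·4 + 7·2 + 0·1; 3·4 + 3·2 + 1·1; 7·4 + 5·2 + 6·1) = (38, 19, 44)
w2 = Lw1 = (6·38 + 7·19 + 0·44; 3·38 + 3·19 + 1·44; 7·38 + 5·19 + 6·44) = (361, 215, 625)
w3 = Lw2 = (3671, 2353, 7352)
w4 = Lw3 = (38497, 25424, 81574)
The requested component of w4 is 81574.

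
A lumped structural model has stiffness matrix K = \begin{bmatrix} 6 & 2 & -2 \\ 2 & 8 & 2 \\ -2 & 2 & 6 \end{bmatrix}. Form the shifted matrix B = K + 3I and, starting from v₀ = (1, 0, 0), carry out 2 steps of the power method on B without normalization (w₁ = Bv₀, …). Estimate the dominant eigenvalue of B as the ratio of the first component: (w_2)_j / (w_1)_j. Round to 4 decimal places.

μ ≈ 9.8889

B = K + 3I has rows (9, 2, -2); (2, 11, 2); (-2, 2, 9)
w1 = Bv₀ = (9·1 + 2·0 + (-2)·0; 2·1 + 11·0 + 2·0; (-2)·1 + 2·0 + 9·0) = (9, 2, -2)
w2 = Bw1 = (9·9 + 2·2 + (-2)·(-2); 2·9 + 11·2 + 2·(-2); (-2)·9 + 2·2 + 9·(-2)) = (89, 36, -32)
Ratio: 89/9 = 9.8889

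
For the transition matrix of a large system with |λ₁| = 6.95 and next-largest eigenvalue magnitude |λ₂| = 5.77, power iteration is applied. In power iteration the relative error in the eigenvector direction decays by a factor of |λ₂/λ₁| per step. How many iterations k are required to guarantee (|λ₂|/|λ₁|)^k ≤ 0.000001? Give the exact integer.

75

|λ₂/λ₁| = 5.77/6.95 = 0.83022
Need k ≥ ln(0.000001) / ln(0.83022) = -13.8155 / -0.1861 ≈ 74.249
Smallest integer k satisfying the bound: 75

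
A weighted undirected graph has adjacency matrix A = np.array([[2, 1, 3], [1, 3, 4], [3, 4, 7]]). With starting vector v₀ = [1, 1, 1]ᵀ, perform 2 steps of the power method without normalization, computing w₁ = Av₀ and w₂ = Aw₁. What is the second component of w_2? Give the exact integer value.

86

w1 = Av₀ = (2·1 + 1·1 + 3·1; 1·1 + 3·1 + 4·1; 3·1 + 4·1 + 7·1) = (6, 8, 14)
w2 = Aw1 = (2·6 + 1·8 + 3·14; 1·6 + 3·8 + 4·14; 3·6 + 4·8 + 7·14) = (62, 86, 148)
The requested component of w2 is 86.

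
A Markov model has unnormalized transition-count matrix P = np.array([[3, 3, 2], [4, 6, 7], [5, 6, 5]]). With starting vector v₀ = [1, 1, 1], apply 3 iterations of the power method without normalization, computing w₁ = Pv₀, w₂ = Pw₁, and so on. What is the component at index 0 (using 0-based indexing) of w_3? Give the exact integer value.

w1 = Pv₀ = (3·1 + 3·1 + 2·1; 4·1 + 6·1 + 7·1; 5·1 + 6·1 + 5·1) = (8, 17, 16)
w2 = Pw1 = (3·8 + 3·17 + 2·16; 4·8 + 6·17 + 7·16; 5·8 + 6·17 + 5·16) = (107, 246, 222)
w3 = Pw2 = (1503, 3458, 3121)
The requested component of w3 is 1503.

1503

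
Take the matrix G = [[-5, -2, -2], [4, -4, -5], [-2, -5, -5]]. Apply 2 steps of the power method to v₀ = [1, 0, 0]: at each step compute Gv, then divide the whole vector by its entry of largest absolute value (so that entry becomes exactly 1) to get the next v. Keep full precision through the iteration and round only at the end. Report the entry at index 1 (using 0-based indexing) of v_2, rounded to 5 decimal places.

1.00000

Gv0 = (-5.000000, 4.000000, -2.000000); divide by -5.000000 → v1 = (1.000000, -0.800000, 0.400000)
Gv1 = (-4.200000, 5.200000, 0.000000); divide by 5.200000 → v2 = (-0.807692, 1.000000, 0.000000)
Requested entry of v2: -26/-26 = 1.00000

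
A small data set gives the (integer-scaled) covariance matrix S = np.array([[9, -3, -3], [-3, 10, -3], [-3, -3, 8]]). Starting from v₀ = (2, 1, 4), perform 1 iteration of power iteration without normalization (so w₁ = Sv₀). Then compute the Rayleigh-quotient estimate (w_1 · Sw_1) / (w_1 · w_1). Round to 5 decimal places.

w1 = Sv₀ = (3, -8, 23)
Sw1 = (-18, -158, 199)
w1·Sw1 = 3·(-18) + (-8)·(-158) + 23·199 = 5787; w1·w1 = 3·3 + (-8)·(-8) + 23·23 = 602
λ ≈ 5787/602 = 9.61296

λ ≈ 9.61296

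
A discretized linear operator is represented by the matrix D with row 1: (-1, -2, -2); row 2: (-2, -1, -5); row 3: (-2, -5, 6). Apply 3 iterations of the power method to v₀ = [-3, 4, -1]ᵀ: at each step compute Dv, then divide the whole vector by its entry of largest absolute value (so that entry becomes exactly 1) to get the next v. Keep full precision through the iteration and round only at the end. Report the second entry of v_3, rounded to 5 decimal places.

-0.40636

Dv0 = (-3.000000, 7.000000, -20.000000); divide by -20.000000 → v1 = (0.150000, -0.350000, 1.000000)
Dv1 = (-1.450000, -4.950000, 7.450000); divide by 7.450000 → v2 = (-0.194631, -0.664430, 1.000000)
Dv2 = (-0.476510, -3.946309, 9.711409); divide by 9.711409 → v3 = (-0.049067, -0.406358, 1.000000)
Requested entry of v3: 588/-1447 = -0.40636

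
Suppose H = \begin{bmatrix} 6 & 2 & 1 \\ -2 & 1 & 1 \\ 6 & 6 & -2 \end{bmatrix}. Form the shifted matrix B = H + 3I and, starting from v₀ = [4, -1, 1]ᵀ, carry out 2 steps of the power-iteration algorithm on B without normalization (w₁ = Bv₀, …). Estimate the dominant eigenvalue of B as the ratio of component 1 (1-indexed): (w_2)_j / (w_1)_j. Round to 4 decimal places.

8.9143

B = H + 3I has rows (9, 2, 1); (-2, 4, 1); (6, 6, 1)
w1 = Bv₀ = (9·4 + 2·(-1) + 1·1; (-2)·4 + 4·(-1) + 1·1; 6·4 + 6·(-1) + 1·1) = (35, -11, 19)
w2 = Bw1 = (9·35 + 2·(-11) + 1·19; (-2)·35 + 4·(-11) + 1·19; 6·35 + 6·(-11) + 1·19) = (312, -95, 163)
Ratio: 312/35 = 8.9143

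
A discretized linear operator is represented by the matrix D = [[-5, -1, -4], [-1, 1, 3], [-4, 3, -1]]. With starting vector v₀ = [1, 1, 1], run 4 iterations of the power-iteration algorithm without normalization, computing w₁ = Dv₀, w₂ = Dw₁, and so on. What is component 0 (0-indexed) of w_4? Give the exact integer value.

w1 = Dv₀ = ((-5)·1 + (-1)·1 + (-4)·1; (-1)·1 + 1·1 + 3·1; (-4)·1 + 3·1 + (-1)·1) = (-10, 3, -2)
w2 = Dw1 = ((-5)·(-10) + (-1)·3 + (-4)·(-2); (-1)·(-10) + 1·3 + 3·(-2); (-4)·(-10) + 3·3 + (-1)·(-2)) = (55, 7, 51)
w3 = Dw2 = (-486, 105, -250)
w4 = Dw3 = (3325, -159, 2509)
The requested component of w4 is 3325.

3325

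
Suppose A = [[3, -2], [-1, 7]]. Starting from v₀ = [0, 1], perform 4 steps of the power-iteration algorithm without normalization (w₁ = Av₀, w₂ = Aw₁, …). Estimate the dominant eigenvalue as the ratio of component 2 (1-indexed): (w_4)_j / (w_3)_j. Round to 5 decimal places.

w1 = Av₀ = (3·0 + (-2)·1; (-1)·0 + 7·1) = (-2, 7)
w2 = Aw1 = (3·(-2) + (-2)·7; (-1)·(-2) + 7·7) = (-20, 51)
w3 = Aw2 = (-162, 377)
w4 = Aw3 = (-1240, 2801)
Ratio at component: 2801 / 377 = 7.42971

λ ≈ 7.42971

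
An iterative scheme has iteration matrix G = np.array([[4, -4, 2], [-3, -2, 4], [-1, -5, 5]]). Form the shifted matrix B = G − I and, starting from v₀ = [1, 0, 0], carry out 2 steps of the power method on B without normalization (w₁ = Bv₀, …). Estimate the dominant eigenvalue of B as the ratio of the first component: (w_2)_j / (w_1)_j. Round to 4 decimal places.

μ ≈ 6.3333

B = G − I has rows (3, -4, 2); (-3, -3, 4); (-1, -5, 4)
w1 = Bv₀ = (3·1 + (-4)·0 + 2·0; (-3)·1 + (-3)·0 + 4·0; (-1)·1 + (-5)·0 + 4·0) = (3, -3, -1)
w2 = Bw1 = (3·3 + (-4)·(-3) + 2·(-1); (-3)·3 + (-3)·(-3) + 4·(-1); (-1)·3 + (-5)·(-3) + 4·(-1)) = (19, -4, 8)
Ratio: 19/3 = 6.3333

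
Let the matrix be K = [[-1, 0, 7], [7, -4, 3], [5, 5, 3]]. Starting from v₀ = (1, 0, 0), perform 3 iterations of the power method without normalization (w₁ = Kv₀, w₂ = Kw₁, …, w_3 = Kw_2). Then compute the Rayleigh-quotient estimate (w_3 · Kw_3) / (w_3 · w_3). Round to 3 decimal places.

w1 = Kv₀ = ((-1)·1 + 0·0 + 7·0; 7·1 + (-4)·0 + 3·0; 5·1 + 5·0 + 3·0) = (-1, 7, 5)
w2 = Kw1 = ((-1)·(-1) + 0·7 + 7·5; 7·(-1) + (-4)·7 + 3·5; 5·(-1) + 5·7 + 3·5) = (36, -20, 45)
w3 = Kw2 = (279, 467, 215)
Kw3 = (1226, 730, 4375)
w3·Kw3 = 279·1226 + 467·730 + 215·4375 = 1623589; w3·w3 = 279·279 + 467·467 + 215·215 = 342155
λ ≈ 1623589/342155 = 4.745

λ ≈ 4.745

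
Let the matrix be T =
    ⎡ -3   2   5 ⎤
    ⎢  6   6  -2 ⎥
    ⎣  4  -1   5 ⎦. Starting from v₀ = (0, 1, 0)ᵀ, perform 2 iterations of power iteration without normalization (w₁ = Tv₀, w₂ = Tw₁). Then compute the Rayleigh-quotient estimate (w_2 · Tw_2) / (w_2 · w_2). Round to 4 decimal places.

w1 = Tv₀ = ((-3)·0 + 2·1 + 5·0; 6·0 + 6·1 + (-2)·0; 4·0 + (-1)·1 + 5·0) = (2, 6, -1)
w2 = Tw1 = ((-3)·2 + 2·6 + 5·(-1); 6·2 + 6·6 + (-2)·(-1); 4·2 + (-1)·6 + 5·(-1)) = (1, 50, -3)
Tw2 = (82, 312, -61)
w2·Tw2 = 1·82 + 50·312 + (-3)·(-61) = 15865; w2·w2 = 1·1 + 50·50 + (-3)·(-3) = 2510
λ ≈ 15865/2510 = 6.3207

6.3207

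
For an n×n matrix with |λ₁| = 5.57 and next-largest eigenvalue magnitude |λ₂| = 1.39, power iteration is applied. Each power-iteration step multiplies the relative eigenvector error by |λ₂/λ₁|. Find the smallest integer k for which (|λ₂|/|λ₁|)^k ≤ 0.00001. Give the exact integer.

|λ₂/λ₁| = 1.39/5.57 = 0.24955
Need k ≥ ln(0.00001) / ln(0.24955) = -11.5129 / -1.3881 ≈ 8.294
Smallest integer k satisfying the bound: 9

9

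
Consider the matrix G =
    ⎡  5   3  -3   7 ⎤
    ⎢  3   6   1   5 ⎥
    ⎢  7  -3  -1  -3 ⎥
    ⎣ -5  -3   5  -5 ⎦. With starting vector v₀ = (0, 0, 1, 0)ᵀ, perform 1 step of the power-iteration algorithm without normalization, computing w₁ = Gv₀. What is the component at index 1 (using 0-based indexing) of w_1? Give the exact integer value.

1

w1 = Gv₀ = (-3, 1, -1, 5)
The requested component of w1 is 1.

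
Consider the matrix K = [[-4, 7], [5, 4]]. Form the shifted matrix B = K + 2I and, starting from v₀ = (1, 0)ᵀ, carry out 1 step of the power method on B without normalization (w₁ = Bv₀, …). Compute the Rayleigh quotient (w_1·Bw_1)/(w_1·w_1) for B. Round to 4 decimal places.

B = K + 2I has rows (-2, 7); (5, 6)
w1 = Bv₀ = ((-2)·1 + 7·0; 5·1 + 6·0) = (-2, 5)
Bw1 = (39, 20)
w1·Bw1 = 22; w1·w1 = 29; μ ≈ 22/29 = 0.7586

0.7586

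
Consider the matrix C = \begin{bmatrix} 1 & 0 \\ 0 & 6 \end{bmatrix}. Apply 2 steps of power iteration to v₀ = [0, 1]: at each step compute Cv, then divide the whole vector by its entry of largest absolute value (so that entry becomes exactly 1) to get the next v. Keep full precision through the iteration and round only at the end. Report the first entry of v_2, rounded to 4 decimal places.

0.0000

Cv0 = (0.00000, 6.00000); divide by 6.00000 → v1 = (0.00000, 1.00000)
Cv1 = (0.00000, 6.00000); divide by 6.00000 → v2 = (0.00000, 1.00000)
Requested entry of v2: 0/36 = 0.0000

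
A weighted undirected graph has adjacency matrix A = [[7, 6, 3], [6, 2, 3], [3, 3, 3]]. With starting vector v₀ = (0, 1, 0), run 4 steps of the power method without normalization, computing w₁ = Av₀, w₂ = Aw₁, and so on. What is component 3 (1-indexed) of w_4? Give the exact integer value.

5532

w1 = Av₀ = (7·0 + 6·1 + 3·0; 6·0 + 2·1 + 3·0; 3·0 + 3·1 + 3·0) = (6, 2, 3)
w2 = Aw1 = (7·6 + 6·2 + 3·3; 6·6 + 2·2 + 3·3; 3·6 + 3·2 + 3·3) = (63, 49, 33)
w3 = Aw2 = (834, 575, 435)
w4 = Aw3 = (10593, 7459, 5532)
The requested component of w4 is 5532.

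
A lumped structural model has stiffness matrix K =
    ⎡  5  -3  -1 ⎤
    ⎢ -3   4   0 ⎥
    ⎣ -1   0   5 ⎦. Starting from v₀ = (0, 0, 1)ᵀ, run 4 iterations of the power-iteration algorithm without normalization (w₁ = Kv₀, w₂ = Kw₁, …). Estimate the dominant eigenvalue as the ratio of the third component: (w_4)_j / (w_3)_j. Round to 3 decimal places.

w1 = Kv₀ = (5·0 + (-3)·0 + (-1)·1; (-3)·0 + 4·0 + 0·1; (-1)·0 + 0·0 + 5·1) = (-1, 0, 5)
w2 = Kw1 = (5·(-1) + (-3)·0 + (-1)·5; (-3)·(-1) + 4·0 + 0·5; (-1)·(-1) + 0·0 + 5·5) = (-10, 3, 26)
w3 = Kw2 = (-85, 42, 140)
w4 = Kw3 = (-691, 423, 785)
Ratio at component: 785 / 140 = 5.607

5.607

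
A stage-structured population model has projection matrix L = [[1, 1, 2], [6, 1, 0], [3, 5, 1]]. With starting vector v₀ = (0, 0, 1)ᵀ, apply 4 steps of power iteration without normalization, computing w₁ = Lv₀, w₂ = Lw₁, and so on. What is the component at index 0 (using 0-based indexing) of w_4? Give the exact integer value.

224

w1 = Lv₀ = (1·0 + 1·0 + 2·1; 6·0 + 1·0 + 0·1; 3·0 + 5·0 + 1·1) = (2, 0, 1)
w2 = Lw1 = (1·2 + 1·0 + 2·1; 6·2 + 1·0 + 0·1; 3·2 + 5·0 + 1·1) = (4, 12, 7)
w3 = Lw2 = (30, 36, 79)
w4 = Lw3 = (224, 216, 349)
The requested component of w4 is 224.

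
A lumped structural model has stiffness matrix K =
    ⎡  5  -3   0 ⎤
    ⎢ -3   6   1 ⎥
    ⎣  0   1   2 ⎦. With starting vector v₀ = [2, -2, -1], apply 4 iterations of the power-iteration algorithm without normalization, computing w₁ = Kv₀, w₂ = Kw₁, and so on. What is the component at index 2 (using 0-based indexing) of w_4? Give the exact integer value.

w1 = Kv₀ = (16, -19, -4)
w2 = Kw1 = (137, -166, -27)
w3 = Kw2 = (1183, -1434, -220)
w4 = Kw3 = (10217, -12373, -1874)
The requested component of w4 is -1874.

-1874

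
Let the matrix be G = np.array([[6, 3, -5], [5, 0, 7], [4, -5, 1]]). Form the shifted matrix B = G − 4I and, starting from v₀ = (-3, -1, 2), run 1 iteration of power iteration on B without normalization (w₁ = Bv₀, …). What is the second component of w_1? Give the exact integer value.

3

B = G − 4I has rows (2, 3, -5); (5, -4, 7); (4, -5, -3)
w1 = Bv₀ = (2·(-3) + 3·(-1) + (-5)·2; 5·(-3) + (-4)·(-1) + 7·2; 4·(-3) + (-5)·(-1) + (-3)·2) = (-19, 3, -13)
Requested component of w1: 3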